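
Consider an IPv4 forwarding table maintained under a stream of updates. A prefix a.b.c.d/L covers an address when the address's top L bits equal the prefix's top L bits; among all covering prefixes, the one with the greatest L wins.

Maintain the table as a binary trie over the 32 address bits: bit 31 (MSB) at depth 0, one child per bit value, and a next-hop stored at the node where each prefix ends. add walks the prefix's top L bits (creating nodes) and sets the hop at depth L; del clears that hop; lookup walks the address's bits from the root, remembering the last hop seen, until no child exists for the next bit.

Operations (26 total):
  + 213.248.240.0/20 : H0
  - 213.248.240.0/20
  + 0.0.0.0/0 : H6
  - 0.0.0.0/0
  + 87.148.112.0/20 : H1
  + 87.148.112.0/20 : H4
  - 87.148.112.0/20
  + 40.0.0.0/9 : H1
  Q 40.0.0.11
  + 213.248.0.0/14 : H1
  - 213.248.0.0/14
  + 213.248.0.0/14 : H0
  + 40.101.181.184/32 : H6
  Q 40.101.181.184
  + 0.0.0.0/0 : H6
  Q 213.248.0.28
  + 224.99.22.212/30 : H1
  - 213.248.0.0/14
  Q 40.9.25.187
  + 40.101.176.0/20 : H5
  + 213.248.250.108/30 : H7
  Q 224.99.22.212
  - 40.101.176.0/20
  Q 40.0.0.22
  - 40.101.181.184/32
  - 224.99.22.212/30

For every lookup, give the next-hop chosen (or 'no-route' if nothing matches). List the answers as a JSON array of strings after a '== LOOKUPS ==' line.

Apply in order:
  + 213.248.240.0/20 (H0) depth=20
  del 213.248.240.0/20 (clear depth 20)
  + 0.0.0.0/0 (H6) depth=0
  del 0.0.0.0/0 (clear depth 0)
  + 87.148.112.0/20 (H1) depth=20
  + 87.148.112.0/20 (H4) depth=20
  del 87.148.112.0/20 (clear depth 20)
  + 40.0.0.0/9 (H1) depth=9
  Q 40.0.0.11: descend 001010000 ; hops seen [H1] ; pick H1
  + 213.248.0.0/14 (H1) depth=14
  del 213.248.0.0/14 (clear depth 14)
  + 213.248.0.0/14 (H0) depth=14
  + 40.101.181.184/32 (H6) depth=32
  Q 40.101.181.184: descend 00101000011001011011010110111000 ; hops seen [H1,H6] ; pick H6
  + 0.0.0.0/0 (H6) depth=0
  Q 213.248.0.28: descend 1101010111111000 ; hops seen [H6,H0] ; pick H0
  + 224.99.22.212/30 (H1) depth=30
  del 213.248.0.0/14 (clear depth 14)
  Q 40.9.25.187: descend 001010000 ; hops seen [H6,H1] ; pick H1
  + 40.101.176.0/20 (H5) depth=20
  + 213.248.250.108/30 (H7) depth=30
  Q 224.99.22.212: descend 111000000110001100010110110101 ; hops seen [H6,H1] ; pick H1
  del 40.101.176.0/20 (clear depth 20)
  Q 40.0.0.22: descend 001010000 ; hops seen [H6,H1] ; pick H1
  del 40.101.181.184/32 (clear depth 32)
  del 224.99.22.212/30 (clear depth 30)

== LOOKUPS ==
["H1","H6","H0","H1","H1","H1"]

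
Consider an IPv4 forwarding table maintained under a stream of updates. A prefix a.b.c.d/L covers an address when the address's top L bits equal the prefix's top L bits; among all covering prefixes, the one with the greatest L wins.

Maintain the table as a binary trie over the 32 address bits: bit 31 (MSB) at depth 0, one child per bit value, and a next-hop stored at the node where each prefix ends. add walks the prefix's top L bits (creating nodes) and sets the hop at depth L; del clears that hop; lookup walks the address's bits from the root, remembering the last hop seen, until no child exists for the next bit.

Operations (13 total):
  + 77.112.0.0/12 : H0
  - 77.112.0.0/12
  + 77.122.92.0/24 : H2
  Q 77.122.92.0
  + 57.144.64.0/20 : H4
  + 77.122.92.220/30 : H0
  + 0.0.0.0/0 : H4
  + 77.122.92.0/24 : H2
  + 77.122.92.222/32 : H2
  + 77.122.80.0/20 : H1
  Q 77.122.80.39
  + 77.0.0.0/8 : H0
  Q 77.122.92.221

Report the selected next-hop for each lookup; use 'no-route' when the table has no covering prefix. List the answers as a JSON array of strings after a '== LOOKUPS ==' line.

Trace:
  add 77.112.0.0/12 -> H0 at depth 12
  del 77.112.0.0/12 (clear depth 12)
  add 77.122.92.0/24 -> H2 at depth 24
  lookup 77.122.92.0: bits 010011010111101001011100 walk d0:-→d1:-→d2:-→d3:-→d4:-→d5:-→d6:-→d7:-→d8:-→d9:-→d10:-→d11:-→d12:-→d13:-→d14:-→d15:-→d16:-→d17:-→d18:-→d19:-→d20:-→d21:-→d22:-→d23:-→d24:H2 -> H2
  add 57.144.64.0/20 -> H4 at depth 20
  add 77.122.92.220/30 -> H0 at depth 30
  add 0.0.0.0/0 -> H4 at depth 0
  add 77.122.92.0/24 -> H2 at depth 24
  add 77.122.92.222/32 -> H2 at depth 32
  add 77.122.80.0/20 -> H1 at depth 20
  lookup 77.122.80.39: bits 01001101011110100101 walk d0:H4→d1:-→d2:-→d3:-→d4:-→d5:-→d6:-→d7:-→d8:-→d9:-→d10:-→d11:-→d12:-→d13:-→d14:-→d15:-→d16:-→d17:-→d18:-→d19:-→d20:H1 -> H1
  add 77.0.0.0/8 -> H0 at depth 8
  lookup 77.122.92.221: bits 010011010111101001011100110111 walk d0:H4→d1:-→d2:-→d3:-→d4:-→d5:-→d6:-→d7:-→d8:H0→d9:-→d10:-→d11:-→d12:-→d13:-→d14:-→d15:-→d16:-→d17:-→d18:-→d19:-→d20:H1→d21:-→d22:-→d23:-→d24:H2→d25:-→d26:-→d27:-→d28:-→d29:-→d30:H0 -> H0

== LOOKUPS ==
["H2","H1","H0"]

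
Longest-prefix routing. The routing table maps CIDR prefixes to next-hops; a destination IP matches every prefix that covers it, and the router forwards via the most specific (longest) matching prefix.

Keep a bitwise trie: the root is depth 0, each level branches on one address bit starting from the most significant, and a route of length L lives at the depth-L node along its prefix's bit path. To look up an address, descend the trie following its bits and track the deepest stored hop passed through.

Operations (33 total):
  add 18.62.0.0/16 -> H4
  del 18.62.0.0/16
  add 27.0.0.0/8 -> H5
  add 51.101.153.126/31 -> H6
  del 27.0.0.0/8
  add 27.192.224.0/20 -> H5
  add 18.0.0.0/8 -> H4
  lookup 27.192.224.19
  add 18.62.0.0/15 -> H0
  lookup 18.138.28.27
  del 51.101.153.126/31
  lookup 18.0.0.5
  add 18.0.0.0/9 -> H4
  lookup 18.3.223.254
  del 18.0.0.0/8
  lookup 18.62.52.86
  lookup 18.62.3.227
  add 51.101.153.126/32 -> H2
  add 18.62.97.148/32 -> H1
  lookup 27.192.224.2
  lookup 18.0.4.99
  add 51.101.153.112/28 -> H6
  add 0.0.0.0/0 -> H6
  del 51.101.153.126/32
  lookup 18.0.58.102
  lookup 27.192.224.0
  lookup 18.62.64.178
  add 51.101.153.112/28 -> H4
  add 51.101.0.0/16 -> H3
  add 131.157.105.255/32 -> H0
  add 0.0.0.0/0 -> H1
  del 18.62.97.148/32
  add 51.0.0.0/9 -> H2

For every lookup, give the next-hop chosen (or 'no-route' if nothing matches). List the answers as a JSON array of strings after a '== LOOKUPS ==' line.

Trace:
  + 18.62.0.0/16 (H4) depth=16
  - 18.62.0.0/16 clear@16
  + 27.0.0.0/8 (H5) depth=8
  + 51.101.153.126/31 (H6) depth=31
  - 27.0.0.0/8 clear@8
  + 27.192.224.0/20 (H5) depth=20
  + 18.0.0.0/8 (H4) depth=8
  Q 27.192.224.19: descend 00011011110000001110 ; hops seen [H5] ; pick H5
  + 18.62.0.0/15 (H0) depth=15
  Q 18.138.28.27: descend 00010010 ; hops seen [H4] ; pick H4
  - 51.101.153.126/31 clear@31
  Q 18.0.0.5: descend 0001001000 ; hops seen [H4] ; pick H4
  + 18.0.0.0/9 (H4) depth=9
  Q 18.3.223.254: descend 0001001000 ; hops seen [H4,H4] ; pick H4
  - 18.0.0.0/8 clear@8
  Q 18.62.52.86: descend 0001001000111110 ; hops seen [H4,H0] ; pick H0
  Q 18.62.3.227: descend 0001001000111110 ; hops seen [H4,H0] ; pick H0
  + 51.101.153.126/32 (H2) depth=32
  + 18.62.97.148/32 (H1) depth=32
  Q 27.192.224.2: descend 00011011110000001110 ; hops seen [H5] ; pick H5
  Q 18.0.4.99: descend 0001001000 ; hops seen [H4] ; pick H4
  + 51.101.153.112/28 (H6) depth=28
  + 0.0.0.0/0 (H6) depth=0
  - 51.101.153.126/32 clear@32
  Q 18.0.58.102: descend 0001001000 ; hops seen [H6,H4] ; pick H4
  Q 27.192.224.0: descend 00011011110000001110 ; hops seen [H6,H5] ; pick H5
  Q 18.62.64.178: descend 000100100011111001 ; hops seen [H6,H4,H0] ; pick H0
  + 51.101.153.112/28 (H4) depth=28
  + 51.101.0.0/16 (H3) depth=16
  + 131.157.105.255/32 (H0) depth=32
  + 0.0.0.0/0 (H1) depth=0
  - 18.62.97.148/32 clear@32
  + 51.0.0.0/9 (H2) depth=9

== LOOKUPS ==
["H5","H4","H4","H4","H0","H0","H5","H4","H4","H5","H0"]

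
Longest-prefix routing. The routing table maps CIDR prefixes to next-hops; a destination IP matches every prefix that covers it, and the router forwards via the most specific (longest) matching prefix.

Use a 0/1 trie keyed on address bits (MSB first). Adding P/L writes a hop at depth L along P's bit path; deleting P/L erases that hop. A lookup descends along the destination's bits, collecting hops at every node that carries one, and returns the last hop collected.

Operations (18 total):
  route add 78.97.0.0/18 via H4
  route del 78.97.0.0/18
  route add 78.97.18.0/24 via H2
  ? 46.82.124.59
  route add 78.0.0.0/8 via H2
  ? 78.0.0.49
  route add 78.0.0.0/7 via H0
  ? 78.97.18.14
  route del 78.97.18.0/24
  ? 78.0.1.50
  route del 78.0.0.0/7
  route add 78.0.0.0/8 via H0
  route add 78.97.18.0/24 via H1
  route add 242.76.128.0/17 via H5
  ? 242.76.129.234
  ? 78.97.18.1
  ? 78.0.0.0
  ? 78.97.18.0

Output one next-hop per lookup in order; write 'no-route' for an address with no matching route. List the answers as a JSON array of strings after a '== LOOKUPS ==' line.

Trace:
  + 78.97.0.0/18 (H4) depth=18
  - 78.97.0.0/18 clear@18
  + 78.97.18.0/24 (H2) depth=24
  ? 46.82.124.59  path d0:-→d1:-  best=no-route
  + 78.0.0.0/8 (H2) depth=8
  ? 78.0.0.49  path d0:-→d1:-→d2:-→d3:-→d4:-→d5:-→d6:-→d7:-→d8:H2→d9:-  best=H2
  + 78.0.0.0/7 (H0) depth=7
  ? 78.97.18.14  path d0:-→d1:-→d2:-→d3:-→d4:-→d5:-→d6:-→d7:H0→d8:H2→d9:-→d10:-→d11:-→d12:-→d13:-→d14:-→d15:-→d16:-→d17:-→d18:-→d19:-→d20:-→d21:-→d22:-→d23:-→d24:H2  best=H2
  - 78.97.18.0/24 clear@24
  ? 78.0.1.50  path d0:-→d1:-→d2:-→d3:-→d4:-→d5:-→d6:-→d7:H0→d8:H2→d9:-  best=H2
  - 78.0.0.0/7 clear@7
  + 78.0.0.0/8 (H0) depth=8
  + 78.97.18.0/24 (H1) depth=24
  + 242.76.128.0/17 (H5) depth=17
  ? 242.76.129.234  path d0:-→d1:-→d2:-→d3:-→d4:-→d5:-→d6:-→d7:-→d8:-→d9:-→d10:-→d11:-→d12:-→d13:-→d14:-→d15:-→d16:-→d17:H5  best=H5
  ? 78.97.18.1  path d0:-→d1:-→d2:-→d3:-→d4:-→d5:-→d6:-→d7:-→d8:H0→d9:-→d10:-→d11:-→d12:-→d13:-→d14:-→d15:-→d16:-→d17:-→d18:-→d19:-→d20:-→d21:-→d22:-→d23:-→d24:H1  best=H1
  ? 78.0.0.0  path d0:-→d1:-→d2:-→d3:-→d4:-→d5:-→d6:-→d7:-→d8:H0→d9:-  best=H0
  ? 78.97.18.0  path d0:-→d1:-→d2:-→d3:-→d4:-→d5:-→d6:-→d7:-→d8:H0→d9:-→d10:-→d11:-→d12:-→d13:-→d14:-→d15:-→d16:-→d17:-→d18:-→d19:-→d20:-→d21:-→d22:-→d23:-→d24:H1  best=H1

== LOOKUPS ==
["no-route","H2","H2","H2","H5","H1","H0","H1"]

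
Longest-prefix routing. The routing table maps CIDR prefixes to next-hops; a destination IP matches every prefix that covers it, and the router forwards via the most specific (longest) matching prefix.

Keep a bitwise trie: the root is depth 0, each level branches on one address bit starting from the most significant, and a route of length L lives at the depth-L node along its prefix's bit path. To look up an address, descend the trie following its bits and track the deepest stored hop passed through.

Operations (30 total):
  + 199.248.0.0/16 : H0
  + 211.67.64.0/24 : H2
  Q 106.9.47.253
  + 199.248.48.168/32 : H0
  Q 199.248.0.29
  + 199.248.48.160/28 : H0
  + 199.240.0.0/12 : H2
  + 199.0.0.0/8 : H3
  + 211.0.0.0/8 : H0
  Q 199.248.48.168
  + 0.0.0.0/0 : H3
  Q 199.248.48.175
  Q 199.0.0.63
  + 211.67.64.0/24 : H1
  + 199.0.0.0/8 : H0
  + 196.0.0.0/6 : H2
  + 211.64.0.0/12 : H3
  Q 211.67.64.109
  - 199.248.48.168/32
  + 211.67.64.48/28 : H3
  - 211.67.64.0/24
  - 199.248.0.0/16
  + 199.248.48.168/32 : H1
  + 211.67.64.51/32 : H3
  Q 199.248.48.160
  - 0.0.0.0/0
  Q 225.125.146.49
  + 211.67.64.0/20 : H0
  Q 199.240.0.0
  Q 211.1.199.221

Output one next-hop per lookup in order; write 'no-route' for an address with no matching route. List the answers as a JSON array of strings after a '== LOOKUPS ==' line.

Process each operation:
  add 199.248.0.0/16 -> H0 at depth 16
  add 211.67.64.0/24 -> H2 at depth 24
  ? 106.9.47.253  path d0:-  best=no-route
  add 199.248.48.168/32 -> H0 at depth 32
  ? 199.248.0.29  path d0:-→d1:-→d2:-→d3:-→d4:-→d5:-→d6:-→d7:-→d8:-→d9:-→d10:-→d11:-→d12:-→d13:-→d14:-→d15:-→d16:H0→d17:-→d18:-  best=H0
  add 199.248.48.160/28 -> H0 at depth 28
  add 199.240.0.0/12 -> H2 at depth 12
  add 199.0.0.0/8 -> H3 at depth 8
  add 211.0.0.0/8 -> H0 at depth 8
  ? 199.248.48.168  path d0:-→d1:-→d2:-→d3:-→d4:-→d5:-→d6:-→d7:-→d8:H3→d9:-→d10:-→d11:-→d12:H2→d13:-→d14:-→d15:-→d16:H0→d17:-→d18:-→d19:-→d20:-→d21:-→d22:-→d23:-→d24:-→d25:-→d26:-→d27:-→d28:H0→d29:-→d30:-→d31:-→d32:H0  best=H0
  add 0.0.0.0/0 -> H3 at depth 0
  ? 199.248.48.175  path d0:H3→d1:-→d2:-→d3:-→d4:-→d5:-→d6:-→d7:-→d8:H3→d9:-→d10:-→d11:-→d12:H2→d13:-→d14:-→d15:-→d16:H0→d17:-→d18:-→d19:-→d20:-→d21:-→d22:-→d23:-→d24:-→d25:-→d26:-→d27:-→d28:H0→d29:-  best=H0
  ? 199.0.0.63  path d0:H3→d1:-→d2:-→d3:-→d4:-→d5:-→d6:-→d7:-→d8:H3  best=H3
  add 211.67.64.0/24 -> H1 at depth 24
  add 199.0.0.0/8 -> H0 at depth 8
  add 196.0.0.0/6 -> H2 at depth 6
  add 211.64.0.0/12 -> H3 at depth 12
  ? 211.67.64.109  path d0:H3→d1:-→d2:-→d3:-→d4:-→d5:-→d6:-→d7:-→d8:H0→d9:-→d10:-→d11:-→d12:H3→d13:-→d14:-→d15:-→d16:-→d17:-→d18:-→d19:-→d20:-→d21:-→d22:-→d23:-→d24:H1  best=H1
  del 199.248.48.168/32 (clear depth 32)
  add 211.67.64.48/28 -> H3 at depth 28
  del 211.67.64.0/24 (clear depth 24)
  del 199.248.0.0/16 (clear depth 16)
  add 199.248.48.168/32 -> H1 at depth 32
  add 211.67.64.51/32 -> H3 at depth 32
  ? 199.248.48.160  path d0:H3→d1:-→d2:-→d3:-→d4:-→d5:-→d6:H2→d7:-→d8:H0→d9:-→d10:-→d11:-→d12:H2→d13:-→d14:-→d15:-→d16:-→d17:-→d18:-→d19:-→d20:-→d21:-→d22:-→d23:-→d24:-→d25:-→d26:-→d27:-→d28:H0  best=H0
  del 0.0.0.0/0 (clear depth 0)
  ? 225.125.146.49  path d0:-→d1:-→d2:-  best=no-route
  add 211.67.64.0/20 -> H0 at depth 20
  ? 199.240.0.0  path d0:-→d1:-→d2:-→d3:-→d4:-→d5:-→d6:H2→d7:-→d8:H0→d9:-→d10:-→d11:-→d12:H2  best=H2
  ? 211.1.199.221  path d0:-→d1:-→d2:-→d3:-→d4:-→d5:-→d6:-→d7:-→d8:H0→d9:-  best=H0

== LOOKUPS ==
["no-route","H0","H0","H0","H3","H1","H0","no-route","H2","H0"]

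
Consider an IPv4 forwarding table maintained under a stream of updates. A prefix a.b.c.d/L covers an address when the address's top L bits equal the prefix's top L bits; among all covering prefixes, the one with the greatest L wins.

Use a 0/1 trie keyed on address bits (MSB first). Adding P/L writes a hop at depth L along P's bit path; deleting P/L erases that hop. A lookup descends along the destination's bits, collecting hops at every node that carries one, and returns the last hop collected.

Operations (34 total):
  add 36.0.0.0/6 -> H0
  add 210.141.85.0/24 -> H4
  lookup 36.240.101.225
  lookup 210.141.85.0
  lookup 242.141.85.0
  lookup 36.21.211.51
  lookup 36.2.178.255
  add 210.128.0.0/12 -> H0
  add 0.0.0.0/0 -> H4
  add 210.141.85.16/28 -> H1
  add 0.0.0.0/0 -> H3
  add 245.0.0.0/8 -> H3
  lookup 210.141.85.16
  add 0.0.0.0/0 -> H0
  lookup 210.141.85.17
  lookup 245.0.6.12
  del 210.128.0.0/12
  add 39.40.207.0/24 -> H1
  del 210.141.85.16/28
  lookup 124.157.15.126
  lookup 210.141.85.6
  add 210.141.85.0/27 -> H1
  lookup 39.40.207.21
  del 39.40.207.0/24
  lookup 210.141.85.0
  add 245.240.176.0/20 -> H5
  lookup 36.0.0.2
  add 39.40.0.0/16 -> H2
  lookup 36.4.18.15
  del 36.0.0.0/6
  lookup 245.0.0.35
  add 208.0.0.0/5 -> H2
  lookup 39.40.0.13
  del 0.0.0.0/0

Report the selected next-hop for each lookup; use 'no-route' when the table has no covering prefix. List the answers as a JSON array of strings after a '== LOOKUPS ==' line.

Apply in order:
  add 36.0.0.0/6 -> H0 at depth 6
  add 210.141.85.0/24 -> H4 at depth 24
  lookup 36.240.101.225: bits 001001 walk d0:-→d1:-→d2:-→d3:-→d4:-→d5:-→d6:H0 -> H0
  lookup 210.141.85.0: bits 110100101000110101010101 walk d0:-→d1:-→d2:-→d3:-→d4:-→d5:-→d6:-→d7:-→d8:-→d9:-→d10:-→d11:-→d12:-→d13:-→d14:-→d15:-→d16:-→d17:-→d18:-→d19:-→d20:-→d21:-→d22:-→d23:-→d24:H4 -> H4
  lookup 242.141.85.0: bits 11 walk d0:-→d1:-→d2:- -> no-route
  lookup 36.21.211.51: bits 001001 walk d0:-→d1:-→d2:-→d3:-→d4:-→d5:-→d6:H0 -> H0
  lookup 36.2.178.255: bits 001001 walk d0:-→d1:-→d2:-→d3:-→d4:-→d5:-→d6:H0 -> H0
  add 210.128.0.0/12 -> H0 at depth 12
  add 0.0.0.0/0 -> H4 at depth 0
  add 210.141.85.16/28 -> H1 at depth 28
  add 0.0.0.0/0 -> H3 at depth 0
  add 245.0.0.0/8 -> H3 at depth 8
  lookup 210.141.85.16: bits 1101001010001101010101010001 walk d0:H3→d1:-→d2:-→d3:-→d4:-→d5:-→d6:-→d7:-→d8:-→d9:-→d10:-→d11:-→d12:H0→d13:-→d14:-→d15:-→d16:-→d17:-→d18:-→d19:-→d20:-→d21:-→d22:-→d23:-→d24:H4→d25:-→d26:-→d27:-→d28:H1 -> H1
  add 0.0.0.0/0 -> H0 at depth 0
  lookup 210.141.85.17: bits 1101001010001101010101010001 walk d0:H0→d1:-→d2:-→d3:-→d4:-→d5:-→d6:-→d7:-→d8:-→d9:-→d10:-→d11:-→d12:H0→d13:-→d14:-→d15:-→d16:-→d17:-→d18:-→d19:-→d20:-→d21:-→d22:-→d23:-→d24:H4→d25:-→d26:-→d27:-→d28:H1 -> H1
  lookup 245.0.6.12: bits 11110101 walk d0:H0→d1:-→d2:-→d3:-→d4:-→d5:-→d6:-→d7:-→d8:H3 -> H3
  del 210.128.0.0/12 (clear depth 12)
  add 39.40.207.0/24 -> H1 at depth 24
  del 210.141.85.16/28 (clear depth 28)
  lookup 124.157.15.126: bits 0 walk d0:H0→d1:- -> H0
  lookup 210.141.85.6: bits 110100101000110101010101000 walk d0:H0→d1:-→d2:-→d3:-→d4:-→d5:-→d6:-→d7:-→d8:-→d9:-→d10:-→d11:-→d12:-→d13:-→d14:-→d15:-→d16:-→d17:-→d18:-→d19:-→d20:-→d21:-→d22:-→d23:-→d24:H4→d25:-→d26:-→d27:- -> H4
  add 210.141.85.0/27 -> H1 at depth 27
  lookup 39.40.207.21: bits 001001110010100011001111 walk d0:H0→d1:-→d2:-→d3:-→d4:-→d5:-→d6:H0→d7:-→d8:-→d9:-→d10:-→d11:-→d12:-→d13:-→d14:-→d15:-→d16:-→d17:-→d18:-→d19:-→d20:-→d21:-→d22:-→d23:-→d24:H1 -> H1
  del 39.40.207.0/24 (clear depth 24)
  lookup 210.141.85.0: bits 110100101000110101010101000 walk d0:H0→d1:-→d2:-→d3:-→d4:-→d5:-→d6:-→d7:-→d8:-→d9:-→d10:-→d11:-→d12:-→d13:-→d14:-→d15:-→d16:-→d17:-→d18:-→d19:-→d20:-→d21:-→d22:-→d23:-→d24:H4→d25:-→d26:-→d27:H1 -> H1
  add 245.240.176.0/20 -> H5 at depth 20
  lookup 36.0.0.2: bits 001001 walk d0:H0→d1:-→d2:-→d3:-→d4:-→d5:-→d6:H0 -> H0
  add 39.40.0.0/16 -> H2 at depth 16
  lookup 36.4.18.15: bits 001001 walk d0:H0→d1:-→d2:-→d3:-→d4:-→d5:-→d6:H0 -> H0
  del 36.0.0.0/6 (clear depth 6)
  lookup 245.0.0.35: bits 11110101 walk d0:H0→d1:-→d2:-→d3:-→d4:-→d5:-→d6:-→d7:-→d8:H3 -> H3
  add 208.0.0.0/5 -> H2 at depth 5
  lookup 39.40.0.13: bits 0010011100101000 walk d0:H0→d1:-→d2:-→d3:-→d4:-→d5:-→d6:-→d7:-→d8:-→d9:-→d10:-→d11:-→d12:-→d13:-→d14:-→d15:-→d16:H2 -> H2
  del 0.0.0.0/0 (clear depth 0)

== LOOKUPS ==
["H0","H4","no-route","H0","H0","H1","H1","H3","H0","H4","H1","H1","H0","H0","H3","H2"]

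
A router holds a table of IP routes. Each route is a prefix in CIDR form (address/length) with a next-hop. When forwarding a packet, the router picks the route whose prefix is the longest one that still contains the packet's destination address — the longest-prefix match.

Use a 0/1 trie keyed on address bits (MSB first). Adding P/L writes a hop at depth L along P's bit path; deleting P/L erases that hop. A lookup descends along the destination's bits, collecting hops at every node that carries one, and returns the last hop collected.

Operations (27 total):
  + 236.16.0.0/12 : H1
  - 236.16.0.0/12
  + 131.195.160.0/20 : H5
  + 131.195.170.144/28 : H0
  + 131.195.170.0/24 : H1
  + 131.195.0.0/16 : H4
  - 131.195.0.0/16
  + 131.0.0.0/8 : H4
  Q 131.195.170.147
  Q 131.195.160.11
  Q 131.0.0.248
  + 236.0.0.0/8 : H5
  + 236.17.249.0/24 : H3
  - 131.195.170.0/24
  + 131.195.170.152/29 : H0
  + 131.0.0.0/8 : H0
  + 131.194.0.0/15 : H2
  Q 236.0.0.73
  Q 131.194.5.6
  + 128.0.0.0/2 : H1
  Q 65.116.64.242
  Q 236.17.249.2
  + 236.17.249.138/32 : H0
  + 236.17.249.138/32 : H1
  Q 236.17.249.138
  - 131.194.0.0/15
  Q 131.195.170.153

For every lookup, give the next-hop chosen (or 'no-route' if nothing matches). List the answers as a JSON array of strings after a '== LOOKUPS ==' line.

Trace:
  add 236.16.0.0/12 -> H1 at depth 12
  del 236.16.0.0/12 (clear depth 12)
  add 131.195.160.0/20 -> H5 at depth 20
  add 131.195.170.144/28 -> H0 at depth 28
  add 131.195.170.0/24 -> H1 at depth 24
  add 131.195.0.0/16 -> H4 at depth 16
  del 131.195.0.0/16 (clear depth 16)
  add 131.0.0.0/8 -> H4 at depth 8
  lookup 131.195.170.147: bits 1000001111000011101010101001 walk d0:-→d1:-→d2:-→d3:-→d4:-→d5:-→d6:-→d7:-→d8:H4→d9:-→d10:-→d11:-→d12:-→d13:-→d14:-→d15:-→d16:-→d17:-→d18:-→d19:-→d20:H5→d21:-→d22:-→d23:-→d24:H1→d25:-→d26:-→d27:-→d28:H0 -> H0
  lookup 131.195.160.11: bits 10000011110000111010 walk d0:-→d1:-→d2:-→d3:-→d4:-→d5:-→d6:-→d7:-→d8:H4→d9:-→d10:-→d11:-→d12:-→d13:-→d14:-→d15:-→d16:-→d17:-→d18:-→d19:-→d20:H5 -> H5
  lookup 131.0.0.248: bits 10000011 walk d0:-→d1:-→d2:-→d3:-→d4:-→d5:-→d6:-→d7:-→d8:H4 -> H4
  add 236.0.0.0/8 -> H5 at depth 8
  add 236.17.249.0/24 -> H3 at depth 24
  del 131.195.170.0/24 (clear depth 24)
  add 131.195.170.152/29 -> H0 at depth 29
  add 131.0.0.0/8 -> H0 at depth 8
  add 131.194.0.0/15 -> H2 at depth 15
  lookup 236.0.0.73: bits 11101100000 walk d0:-→d1:-→d2:-→d3:-→d4:-→d5:-→d6:-→d7:-→d8:H5→d9:-→d10:-→d11:- -> H5
  lookup 131.194.5.6: bits 100000111100001 walk d0:-→d1:-→d2:-→d3:-→d4:-→d5:-→d6:-→d7:-→d8:H0→d9:-→d10:-→d11:-→d12:-→d13:-→d14:-→d15:H2 -> H2
  add 128.0.0.0/2 -> H1 at depth 2
  lookup 65.116.64.242: bits ε walk d0:- -> no-route
  lookup 236.17.249.2: bits 111011000001000111111001 walk d0:-→d1:-→d2:-→d3:-→d4:-→d5:-→d6:-→d7:-→d8:H5→d9:-→d10:-→d11:-→d12:-→d13:-→d14:-→d15:-→d16:-→d17:-→d18:-→d19:-→d20:-→d21:-→d22:-→d23:-→d24:H3 -> H3
  add 236.17.249.138/32 -> H0 at depth 32
  add 236.17.249.138/32 -> H1 at depth 32
  lookup 236.17.249.138: bits 11101100000100011111100110001010 walk d0:-→d1:-→d2:-→d3:-→d4:-→d5:-→d6:-→d7:-→d8:H5→d9:-→d10:-→d11:-→d12:-→d13:-→d14:-→d15:-→d16:-→d17:-→d18:-→d19:-→d20:-→d21:-→d22:-→d23:-→d24:H3→d25:-→d26:-→d27:-→d28:-→d29:-→d30:-→d31:-→d32:H1 -> H1
  del 131.194.0.0/15 (clear depth 15)
  lookup 131.195.170.153: bits 10000011110000111010101010011 walk d0:-→d1:-→d2:H1→d3:-→d4:-→d5:-→d6:-→d7:-→d8:H0→d9:-→d10:-→d11:-→d12:-→d13:-→d14:-→d15:-→d16:-→d17:-→d18:-→d19:-→d20:H5→d21:-→d22:-→d23:-→d24:-→d25:-→d26:-→d27:-→d28:H0→d29:H0 -> H0

== LOOKUPS ==
["H0","H5","H4","H5","H2","no-route","H3","H1","H0"]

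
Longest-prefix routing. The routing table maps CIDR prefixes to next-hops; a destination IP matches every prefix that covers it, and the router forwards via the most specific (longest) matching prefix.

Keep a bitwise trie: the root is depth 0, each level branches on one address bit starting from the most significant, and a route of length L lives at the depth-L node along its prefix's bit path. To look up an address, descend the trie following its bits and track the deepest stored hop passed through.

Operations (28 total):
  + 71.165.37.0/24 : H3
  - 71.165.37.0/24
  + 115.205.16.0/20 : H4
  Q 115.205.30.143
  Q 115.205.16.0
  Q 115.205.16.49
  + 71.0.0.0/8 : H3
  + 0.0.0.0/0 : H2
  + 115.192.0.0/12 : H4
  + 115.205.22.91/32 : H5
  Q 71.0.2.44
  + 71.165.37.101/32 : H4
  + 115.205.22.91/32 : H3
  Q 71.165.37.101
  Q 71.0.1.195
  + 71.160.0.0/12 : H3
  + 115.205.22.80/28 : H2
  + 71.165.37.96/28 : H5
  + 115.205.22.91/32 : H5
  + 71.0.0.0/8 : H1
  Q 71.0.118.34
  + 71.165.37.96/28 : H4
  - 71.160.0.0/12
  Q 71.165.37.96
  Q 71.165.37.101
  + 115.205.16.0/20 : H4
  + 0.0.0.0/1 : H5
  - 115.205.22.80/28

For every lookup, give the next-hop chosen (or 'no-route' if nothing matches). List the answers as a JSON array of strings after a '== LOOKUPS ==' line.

Apply in order:
  add 71.165.37.0/24 -> H3 at depth 24
  del 71.165.37.0/24 (clear depth 24)
  add 115.205.16.0/20 -> H4 at depth 20
  lookup 115.205.30.143: bits 01110011110011010001 walk d0:-→d1:-→d2:-→d3:-→d4:-→d5:-→d6:-→d7:-→d8:-→d9:-→d10:-→d11:-→d12:-→d13:-→d14:-→d15:-→d16:-→d17:-→d18:-→d19:-→d20:H4 -> H4
  lookup 115.205.16.0: bits 01110011110011010001 walk d0:-→d1:-→d2:-→d3:-→d4:-→d5:-→d6:-→d7:-→d8:-→d9:-→d10:-→d11:-→d12:-→d13:-→d14:-→d15:-→d16:-→d17:-→d18:-→d19:-→d20:H4 -> H4
  lookup 115.205.16.49: bits 01110011110011010001 walk d0:-→d1:-→d2:-→d3:-→d4:-→d5:-→d6:-→d7:-→d8:-→d9:-→d10:-→d11:-→d12:-→d13:-→d14:-→d15:-→d16:-→d17:-→d18:-→d19:-→d20:H4 -> H4
  add 71.0.0.0/8 -> H3 at depth 8
  add 0.0.0.0/0 -> H2 at depth 0
  add 115.192.0.0/12 -> H4 at depth 12
  add 115.205.22.91/32 -> H5 at depth 32
  lookup 71.0.2.44: bits 01000111 walk d0:H2→d1:-→d2:-→d3:-→d4:-→d5:-→d6:-→d7:-→d8:H3 -> H3
  add 71.165.37.101/32 -> H4 at depth 32
  add 115.205.22.91/32 -> H3 at depth 32
  lookup 71.165.37.101: bits 01000111101001010010010101100101 walk d0:H2→d1:-→d2:-→d3:-→d4:-→d5:-→d6:-→d7:-→d8:H3→d9:-→d10:-→d11:-→d12:-→d13:-→d14:-→d15:-→d16:-→d17:-→d18:-→d19:-→d20:-→d21:-→d22:-→d23:-→d24:-→d25:-→d26:-→d27:-→d28:-→d29:-→d30:-→d31:-→d32:H4 -> H4
  lookup 71.0.1.195: bits 01000111 walk d0:H2→d1:-→d2:-→d3:-→d4:-→d5:-→d6:-→d7:-→d8:H3 -> H3
  add 71.160.0.0/12 -> H3 at depth 12
  add 115.205.22.80/28 -> H2 at depth 28
  add 71.165.37.96/28 -> H5 at depth 28
  add 115.205.22.91/32 -> H5 at depth 32
  add 71.0.0.0/8 -> H1 at depth 8
  lookup 71.0.118.34: bits 01000111 walk d0:H2→d1:-→d2:-→d3:-→d4:-→d5:-→d6:-→d7:-→d8:H1 -> H1
  add 71.165.37.96/28 -> H4 at depth 28
  del 71.160.0.0/12 (clear depth 12)
  lookup 71.165.37.96: bits 01000111101001010010010101100 walk d0:H2→d1:-→d2:-→d3:-→d4:-→d5:-→d6:-→d7:-→d8:H1→d9:-→d10:-→d11:-→d12:-→d13:-→d14:-→d15:-→d16:-→d17:-→d18:-→d19:-→d20:-→d21:-→d22:-→d23:-→d24:-→d25:-→d26:-→d27:-→d28:H4→d29:- -> H4
  lookup 71.165.37.101: bits 01000111101001010010010101100101 walk d0:H2→d1:-→d2:-→d3:-→d4:-→d5:-→d6:-→d7:-→d8:H1→d9:-→d10:-→d11:-→d12:-→d13:-→d14:-→d15:-→d16:-→d17:-→d18:-→d19:-→d20:-→d21:-→d22:-→d23:-→d24:-→d25:-→d26:-→d27:-→d28:H4→d29:-→d30:-→d31:-→d32:H4 -> H4
  add 115.205.16.0/20 -> H4 at depth 20
  add 0.0.0.0/1 -> H5 at depth 1
  del 115.205.22.80/28 (clear depth 28)

== LOOKUPS ==
["H4","H4","H4","H3","H4","H3","H1","H4","H4"]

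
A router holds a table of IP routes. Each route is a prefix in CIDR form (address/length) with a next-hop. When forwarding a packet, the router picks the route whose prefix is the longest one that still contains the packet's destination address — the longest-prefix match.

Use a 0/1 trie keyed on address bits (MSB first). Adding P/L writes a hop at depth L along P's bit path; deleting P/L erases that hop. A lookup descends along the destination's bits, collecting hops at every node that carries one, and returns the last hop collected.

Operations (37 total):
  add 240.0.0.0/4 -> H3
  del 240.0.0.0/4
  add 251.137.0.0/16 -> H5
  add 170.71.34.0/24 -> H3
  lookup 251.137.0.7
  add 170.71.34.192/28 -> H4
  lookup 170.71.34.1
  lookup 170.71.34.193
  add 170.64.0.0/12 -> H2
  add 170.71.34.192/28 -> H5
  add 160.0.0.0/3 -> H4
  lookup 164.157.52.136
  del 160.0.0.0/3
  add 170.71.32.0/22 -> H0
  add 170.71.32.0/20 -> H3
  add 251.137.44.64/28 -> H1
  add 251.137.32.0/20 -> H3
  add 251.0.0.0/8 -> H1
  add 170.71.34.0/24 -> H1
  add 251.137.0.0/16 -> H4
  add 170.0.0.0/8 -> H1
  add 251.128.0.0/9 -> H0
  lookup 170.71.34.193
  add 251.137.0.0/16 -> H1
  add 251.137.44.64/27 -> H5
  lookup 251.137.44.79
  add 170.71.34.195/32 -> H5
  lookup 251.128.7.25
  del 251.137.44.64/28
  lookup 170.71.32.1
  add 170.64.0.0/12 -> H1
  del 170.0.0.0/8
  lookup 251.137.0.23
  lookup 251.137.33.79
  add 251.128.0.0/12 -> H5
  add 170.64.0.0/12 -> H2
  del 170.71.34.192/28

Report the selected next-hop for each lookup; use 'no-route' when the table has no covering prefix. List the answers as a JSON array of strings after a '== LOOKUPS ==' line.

Process each operation:
  add 240.0.0.0/4 -> H3 at depth 4
  - 240.0.0.0/4 clear@4
  add 251.137.0.0/16 -> H5 at depth 16
  add 170.71.34.0/24 -> H3 at depth 24
  lookup 251.137.0.7: bits 1111101110001001 walk d0:-→d1:-→d2:-→d3:-→d4:-→d5:-→d6:-→d7:-→d8:-→d9:-→d10:-→d11:-→d12:-→d13:-→d14:-→d15:-→d16:H5 -> H5
  add 170.71.34.192/28 -> H4 at depth 28
  lookup 170.71.34.1: bits 101010100100011100100010 walk d0:-→d1:-→d2:-→d3:-→d4:-→d5:-→d6:-→d7:-→d8:-→d9:-→d10:-→d11:-→d12:-→d13:-→d14:-→d15:-→d16:-→d17:-→d18:-→d19:-→d20:-→d21:-→d22:-→d23:-→d24:H3 -> H3
  lookup 170.71.34.193: bits 1010101001000111001000101100 walk d0:-→d1:-→d2:-→d3:-→d4:-→d5:-→d6:-→d7:-→d8:-→d9:-→d10:-→d11:-→d12:-→d13:-→d14:-→d15:-→d16:-→d17:-→d18:-→d19:-→d20:-→d21:-→d22:-→d23:-→d24:H3→d25:-→d26:-→d27:-→d28:H4 -> H4
  add 170.64.0.0/12 -> H2 at depth 12
  add 170.71.34.192/28 -> H5 at depth 28
  add 160.0.0.0/3 -> H4 at depth 3
  lookup 164.157.52.136: bits 1010 walk d0:-→d1:-→d2:-→d3:H4→d4:- -> H4
  - 160.0.0.0/3 clear@3
  add 170.71.32.0/22 -> H0 at depth 22
  add 170.71.32.0/20 -> H3 at depth 20
  add 251.137.44.64/28 -> H1 at depth 28
  add 251.137.32.0/20 -> H3 at depth 20
  add 251.0.0.0/8 -> H1 at depth 8
  add 170.71.34.0/24 -> H1 at depth 24
  add 251.137.0.0/16 -> H4 at depth 16
  add 170.0.0.0/8 -> H1 at depth 8
  add 251.128.0.0/9 -> H0 at depth 9
  lookup 170.71.34.193: bits 1010101001000111001000101100 walk d0:-→d1:-→d2:-→d3:-→d4:-→d5:-→d6:-→d7:-→d8:H1→d9:-→d10:-→d11:-→d12:H2→d13:-→d14:-→d15:-→d16:-→d17:-→d18:-→d19:-→d20:H3→d21:-→d22:H0→d23:-→d24:H1→d25:-→d26:-→d27:-→d28:H5 -> H5
  add 251.137.0.0/16 -> H1 at depth 16
  add 251.137.44.64/27 -> H5 at depth 27
  lookup 251.137.44.79: bits 1111101110001001001011000100 walk d0:-→d1:-→d2:-→d3:-→d4:-→d5:-→d6:-→d7:-→d8:H1→d9:H0→d10:-→d11:-→d12:-→d13:-→d14:-→d15:-→d16:H1→d17:-→d18:-→d19:-→d20:H3→d21:-→d22:-→d23:-→d24:-→d25:-→d26:-→d27:H5→d28:H1 -> H1
  add 170.71.34.195/32 -> H5 at depth 32
  lookup 251.128.7.25: bits 111110111000 walk d0:-→d1:-→d2:-→d3:-→d4:-→d5:-→d6:-→d7:-→d8:H1→d9:H0→d10:-→d11:-→d12:- -> H0
  - 251.137.44.64/28 clear@28
  lookup 170.71.32.1: bits 1010101001000111001000 walk d0:-→d1:-→d2:-→d3:-→d4:-→d5:-→d6:-→d7:-→d8:H1→d9:-→d10:-→d11:-→d12:H2→d13:-→d14:-→d15:-→d16:-→d17:-→d18:-→d19:-→d20:H3→d21:-→d22:H0 -> H0
  add 170.64.0.0/12 -> H1 at depth 12
  - 170.0.0.0/8 clear@8
  lookup 251.137.0.23: bits 111110111000100100 walk d0:-→d1:-→d2:-→d3:-→d4:-→d5:-→d6:-→d7:-→d8:H1→d9:H0→d10:-→d11:-→d12:-→d13:-→d14:-→d15:-→d16:H1→d17:-→d18:- -> H1
  lookup 251.137.33.79: bits 11111011100010010010 walk d0:-→d1:-→d2:-→d3:-→d4:-→d5:-→d6:-→d7:-→d8:H1→d9:H0→d10:-→d11:-→d12:-→d13:-→d14:-→d15:-→d16:H1→d17:-→d18:-→d19:-→d20:H3 -> H3
  add 251.128.0.0/12 -> H5 at depth 12
  add 170.64.0.0/12 -> H2 at depth 12
  - 170.71.34.192/28 clear@28

== LOOKUPS ==
["H5","H3","H4","H4","H5","H1","H0","H0","H1","H3"]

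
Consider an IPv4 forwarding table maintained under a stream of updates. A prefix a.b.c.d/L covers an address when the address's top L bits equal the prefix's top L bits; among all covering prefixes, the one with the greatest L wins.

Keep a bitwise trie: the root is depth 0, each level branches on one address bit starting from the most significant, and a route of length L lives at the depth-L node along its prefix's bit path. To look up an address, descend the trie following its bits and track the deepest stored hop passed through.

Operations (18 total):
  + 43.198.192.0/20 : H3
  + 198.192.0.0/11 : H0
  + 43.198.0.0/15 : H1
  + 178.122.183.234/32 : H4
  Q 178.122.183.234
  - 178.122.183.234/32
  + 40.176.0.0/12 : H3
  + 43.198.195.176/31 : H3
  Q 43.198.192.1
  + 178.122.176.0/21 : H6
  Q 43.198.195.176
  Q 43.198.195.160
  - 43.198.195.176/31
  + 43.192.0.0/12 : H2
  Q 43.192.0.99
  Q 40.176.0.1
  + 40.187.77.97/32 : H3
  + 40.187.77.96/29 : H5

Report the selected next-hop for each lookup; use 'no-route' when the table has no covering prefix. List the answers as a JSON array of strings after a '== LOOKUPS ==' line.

Trace:
  + 43.198.192.0/20 (H3) depth=20
  + 198.192.0.0/11 (H0) depth=11
  + 43.198.0.0/15 (H1) depth=15
  + 178.122.183.234/32 (H4) depth=32
  lookup 178.122.183.234: bits 10110010011110101011011111101010 walk d0:-→d1:-→d2:-→d3:-→d4:-→d5:-→d6:-→d7:-→d8:-→d9:-→d10:-→d11:-→d12:-→d13:-→d14:-→d15:-→d16:-→d17:-→d18:-→d19:-→d20:-→d21:-→d22:-→d23:-→d24:-→d25:-→d26:-→d27:-→d28:-→d29:-→d30:-→d31:-→d32:H4 -> H4
  del 178.122.183.234/32 (clear depth 32)
  + 40.176.0.0/12 (H3) depth=12
  + 43.198.195.176/31 (H3) depth=31
  lookup 43.198.192.1: bits 0010101111000110110000 walk d0:-→d1:-→d2:-→d3:-→d4:-→d5:-→d6:-→d7:-→d8:-→d9:-→d10:-→d11:-→d12:-→d13:-→d14:-→d15:H1→d16:-→d17:-→d18:-→d19:-→d20:H3→d21:-→d22:- -> H3
  + 178.122.176.0/21 (H6) depth=21
  lookup 43.198.195.176: bits 0010101111000110110000111011000 walk d0:-→d1:-→d2:-→d3:-→d4:-→d5:-→d6:-→d7:-→d8:-→d9:-→d10:-→d11:-→d12:-→d13:-→d14:-→d15:H1→d16:-→d17:-→d18:-→d19:-→d20:H3→d21:-→d22:-→d23:-→d24:-→d25:-→d26:-→d27:-→d28:-→d29:-→d30:-→d31:H3 -> H3
  lookup 43.198.195.160: bits 001010111100011011000011101 walk d0:-→d1:-→d2:-→d3:-→d4:-→d5:-→d6:-→d7:-→d8:-→d9:-→d10:-→d11:-→d12:-→d13:-→d14:-→d15:H1→d16:-→d17:-→d18:-→d19:-→d20:H3→d21:-→d22:-→d23:-→d24:-→d25:-→d26:-→d27:- -> H3
  del 43.198.195.176/31 (clear depth 31)
  + 43.192.0.0/12 (H2) depth=12
  lookup 43.192.0.99: bits 0010101111000 walk d0:-→d1:-→d2:-→d3:-→d4:-→d5:-→d6:-→d7:-→d8:-→d9:-→d10:-→d11:-→d12:H2→d13:- -> H2
  lookup 40.176.0.1: bits 001010001011 walk d0:-→d1:-→d2:-→d3:-→d4:-→d5:-→d6:-→d7:-→d8:-→d9:-→d10:-→d11:-→d12:H3 -> H3
  + 40.187.77.97/32 (H3) depth=32
  + 40.187.77.96/29 (H5) depth=29

== LOOKUPS ==
["H4","H3","H3","H3","H2","H3"]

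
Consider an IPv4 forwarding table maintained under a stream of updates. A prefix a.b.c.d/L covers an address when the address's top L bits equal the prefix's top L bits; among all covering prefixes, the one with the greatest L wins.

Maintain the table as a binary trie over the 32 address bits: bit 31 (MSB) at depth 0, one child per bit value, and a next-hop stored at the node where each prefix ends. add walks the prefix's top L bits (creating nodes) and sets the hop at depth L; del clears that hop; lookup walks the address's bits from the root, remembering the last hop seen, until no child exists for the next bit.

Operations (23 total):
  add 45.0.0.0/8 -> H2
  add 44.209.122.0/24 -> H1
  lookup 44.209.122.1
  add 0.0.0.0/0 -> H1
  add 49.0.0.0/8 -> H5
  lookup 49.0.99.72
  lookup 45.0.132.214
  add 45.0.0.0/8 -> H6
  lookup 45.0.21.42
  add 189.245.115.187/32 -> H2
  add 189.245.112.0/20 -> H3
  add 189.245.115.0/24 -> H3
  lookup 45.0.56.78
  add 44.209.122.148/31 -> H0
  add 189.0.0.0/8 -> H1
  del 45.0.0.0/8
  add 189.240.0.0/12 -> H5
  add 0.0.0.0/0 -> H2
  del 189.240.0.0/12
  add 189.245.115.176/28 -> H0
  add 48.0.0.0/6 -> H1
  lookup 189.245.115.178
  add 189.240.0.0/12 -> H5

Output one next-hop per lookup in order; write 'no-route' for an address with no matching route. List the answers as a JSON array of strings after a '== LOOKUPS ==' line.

Trace:
  add 45.0.0.0/8 -> H2 at depth 8
  add 44.209.122.0/24 -> H1 at depth 24
  Q 44.209.122.1: descend 001011001101000101111010 ; hops seen [H1] ; pick H1
  add 0.0.0.0/0 -> H1 at depth 0
  add 49.0.0.0/8 -> H5 at depth 8
  Q 49.0.99.72: descend 00110001 ; hops seen [H1,H5] ; pick H5
  Q 45.0.132.214: descend 00101101 ; hops seen [H1,H2] ; pick H2
  add 45.0.0.0/8 -> H6 at depth 8
  Q 45.0.21.42: descend 00101101 ; hops seen [H1,H6] ; pick H6
  add 189.245.115.187/32 -> H2 at depth 32
  add 189.245.112.0/20 -> H3 at depth 20
  add 189.245.115.0/24 -> H3 at depth 24
  Q 45.0.56.78: descend 00101101 ; hops seen [H1,H6] ; pick H6
  add 44.209.122.148/31 -> H0 at depth 31
  add 189.0.0.0/8 -> H1 at depth 8
  del 45.0.0.0/8 (clear depth 8)
  add 189.240.0.0/12 -> H5 at depth 12
  add 0.0.0.0/0 -> H2 at depth 0
  del 189.240.0.0/12 (clear depth 12)
  add 189.245.115.176/28 -> H0 at depth 28
  add 48.0.0.0/6 -> H1 at depth 6
  Q 189.245.115.178: descend 1011110111110101011100111011 ; hops seen [H2,H1,H3,H3,H0] ; pick H0
  add 189.240.0.0/12 -> H5 at depth 12

== LOOKUPS ==
["H1","H5","H2","H6","H6","H0"]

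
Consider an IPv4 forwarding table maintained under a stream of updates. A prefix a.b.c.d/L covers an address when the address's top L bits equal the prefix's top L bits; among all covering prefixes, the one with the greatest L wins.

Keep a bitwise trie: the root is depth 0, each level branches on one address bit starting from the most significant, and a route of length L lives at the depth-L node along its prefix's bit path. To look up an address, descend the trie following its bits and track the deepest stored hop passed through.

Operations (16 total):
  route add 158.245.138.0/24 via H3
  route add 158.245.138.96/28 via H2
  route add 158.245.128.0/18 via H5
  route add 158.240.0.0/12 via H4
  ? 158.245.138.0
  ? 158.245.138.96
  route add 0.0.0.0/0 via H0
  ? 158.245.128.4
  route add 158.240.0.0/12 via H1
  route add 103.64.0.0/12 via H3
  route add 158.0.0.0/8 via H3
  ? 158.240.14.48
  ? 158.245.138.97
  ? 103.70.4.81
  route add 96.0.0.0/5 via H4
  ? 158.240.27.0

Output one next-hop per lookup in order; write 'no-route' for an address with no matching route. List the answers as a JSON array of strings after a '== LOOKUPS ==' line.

Apply in order:
  add 158.245.138.0/24 -> H3 at depth 24
  add 158.245.138.96/28 -> H2 at depth 28
  add 158.245.128.0/18 -> H5 at depth 18
  add 158.240.0.0/12 -> H4 at depth 12
  ? 158.245.138.0  path d0:-→d1:-→d2:-→d3:-→d4:-→d5:-→d6:-→d7:-→d8:-→d9:-→d10:-→d11:-→d12:H4→d13:-→d14:-→d15:-→d16:-→d17:-→d18:H5→d19:-→d20:-→d21:-→d22:-→d23:-→d24:H3→d25:-  best=H3
  ? 158.245.138.96  path d0:-→d1:-→d2:-→d3:-→d4:-→d5:-→d6:-→d7:-→d8:-→d9:-→d10:-→d11:-→d12:H4→d13:-→d14:-→d15:-→d16:-→d17:-→d18:H5→d19:-→d20:-→d21:-→d22:-→d23:-→d24:H3→d25:-→d26:-→d27:-→d28:H2  best=H2
  add 0.0.0.0/0 -> H0 at depth 0
  ? 158.245.128.4  path d0:H0→d1:-→d2:-→d3:-→d4:-→d5:-→d6:-→d7:-→d8:-→d9:-→d10:-→d11:-→d12:H4→d13:-→d14:-→d15:-→d16:-→d17:-→d18:H5→d19:-→d20:-  best=H5
  add 158.240.0.0/12 -> H1 at depth 12
  add 103.64.0.0/12 -> H3 at depth 12
  add 158.0.0.0/8 -> H3 at depth 8
  ? 158.240.14.48  path d0:H0→d1:-→d2:-→d3:-→d4:-→d5:-→d6:-→d7:-→d8:H3→d9:-→d10:-→d11:-→d12:H1→d13:-  best=H1
  ? 158.245.138.97  path d0:H0→d1:-→d2:-→d3:-→d4:-→d5:-→d6:-→d7:-→d8:H3→d9:-→d10:-→d11:-→d12:H1→d13:-→d14:-→d15:-→d16:-→d17:-→d18:H5→d19:-→d20:-→d21:-→d22:-→d23:-→d24:H3→d25:-→d26:-→d27:-→d28:H2  best=H2
  ? 103.70.4.81  path d0:H0→d1:-→d2:-→d3:-→d4:-→d5:-→d6:-→d7:-→d8:-→d9:-→d10:-→d11:-→d12:H3  best=H3
  add 96.0.0.0/5 -> H4 at depth 5
  ? 158.240.27.0  path d0:H0→d1:-→d2:-→d3:-→d4:-→d5:-→d6:-→d7:-→d8:H3→d9:-→d10:-→d11:-→d12:H1→d13:-  best=H1

== LOOKUPS ==
["H3","H2","H5","H1","H2","H3","H1"]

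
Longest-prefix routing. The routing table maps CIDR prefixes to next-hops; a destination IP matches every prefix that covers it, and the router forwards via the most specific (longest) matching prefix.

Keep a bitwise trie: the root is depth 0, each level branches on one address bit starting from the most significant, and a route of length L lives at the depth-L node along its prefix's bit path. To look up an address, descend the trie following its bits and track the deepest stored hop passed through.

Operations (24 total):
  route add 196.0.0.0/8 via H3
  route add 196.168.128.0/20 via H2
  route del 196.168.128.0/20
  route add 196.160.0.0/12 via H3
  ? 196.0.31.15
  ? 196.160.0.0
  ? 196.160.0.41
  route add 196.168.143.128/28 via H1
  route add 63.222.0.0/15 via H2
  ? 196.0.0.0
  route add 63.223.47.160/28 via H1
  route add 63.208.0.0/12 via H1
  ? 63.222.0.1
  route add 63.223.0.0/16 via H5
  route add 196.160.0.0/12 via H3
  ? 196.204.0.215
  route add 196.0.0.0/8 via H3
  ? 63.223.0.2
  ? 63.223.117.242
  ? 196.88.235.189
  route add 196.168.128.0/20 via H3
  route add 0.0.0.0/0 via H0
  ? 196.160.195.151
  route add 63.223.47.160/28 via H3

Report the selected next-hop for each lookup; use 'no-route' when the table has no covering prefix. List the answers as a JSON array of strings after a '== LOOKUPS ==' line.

Trace:
  add 196.0.0.0/8 -> H3 at depth 8
  add 196.168.128.0/20 -> H2 at depth 20
  - 196.168.128.0/20 clear@20
  add 196.160.0.0/12 -> H3 at depth 12
  Q 196.0.31.15: descend 11000100 ; hops seen [H3] ; pick H3
  Q 196.160.0.0: descend 110001001010 ; hops seen [H3,H3] ; pick H3
  Q 196.160.0.41: descend 110001001010 ; hops seen [H3,H3] ; pick H3
  add 196.168.143.128/28 -> H1 at depth 28
  add 63.222.0.0/15 -> H2 at depth 15
  Q 196.0.0.0: descend 11000100 ; hops seen [H3] ; pick H3
  add 63.223.47.160/28 -> H1 at depth 28
  add 63.208.0.0/12 -> H1 at depth 12
  Q 63.222.0.1: descend 001111111101111 ; hops seen [H1,H2] ; pick H2
  add 63.223.0.0/16 -> H5 at depth 16
  add 196.160.0.0/12 -> H3 at depth 12
  Q 196.204.0.215: descend 110001001 ; hops seen [H3] ; pick H3
  add 196.0.0.0/8 -> H3 at depth 8
  Q 63.223.0.2: descend 001111111101111100 ; hops seen [H1,H2,H5] ; pick H5
  Q 63.223.117.242: descend 00111111110111110 ; hops seen [H1,H2,H5] ; pick H5
  Q 196.88.235.189: descend 11000100 ; hops seen [H3] ; pick H3
  add 196.168.128.0/20 -> H3 at depth 20
  add 0.0.0.0/0 -> H0 at depth 0
  Q 196.160.195.151: descend 110001001010 ; hops seen [H0,H3,H3] ; pick H3
  add 63.223.47.160/28 -> H3 at depth 28

== LOOKUPS ==
["H3","H3","H3","H3","H2","H3","H5","H5","H3","H3"]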